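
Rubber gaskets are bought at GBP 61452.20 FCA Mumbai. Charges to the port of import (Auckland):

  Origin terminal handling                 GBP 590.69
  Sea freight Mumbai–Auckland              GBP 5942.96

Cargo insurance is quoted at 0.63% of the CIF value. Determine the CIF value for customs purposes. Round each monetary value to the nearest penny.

CIF value: GBP 68416.88

Let C be the CIF value. C = FCA price + pre-shipment costs + freight + 0.63% × C
C − 0.63% × C = 61452.20 + 590.69 + 5942.96
0.9937 × C = 67985.85
C = 67985.85 / 0.9937 = 68416.88
Insurance premium = 0.63% × 68416.88 = 431.03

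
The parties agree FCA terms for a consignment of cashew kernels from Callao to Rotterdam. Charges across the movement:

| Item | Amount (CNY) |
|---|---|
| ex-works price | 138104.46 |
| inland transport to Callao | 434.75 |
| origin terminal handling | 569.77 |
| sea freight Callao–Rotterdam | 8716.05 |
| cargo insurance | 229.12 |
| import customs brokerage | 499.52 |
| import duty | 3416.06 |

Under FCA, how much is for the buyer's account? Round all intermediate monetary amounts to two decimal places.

FCA: the seller delivers export-cleared goods to the carrier; the buyer bears costs from that point.
Seller's account: goods 138104.46 + inland to port 434.75 = 138539.21
Buyer's account: origin terminal 569.77 + freight 8716.05 + insurance 229.12 + brokerage 499.52 + duty 3416.06 = 13430.52

Buyer's account: CNY 13430.52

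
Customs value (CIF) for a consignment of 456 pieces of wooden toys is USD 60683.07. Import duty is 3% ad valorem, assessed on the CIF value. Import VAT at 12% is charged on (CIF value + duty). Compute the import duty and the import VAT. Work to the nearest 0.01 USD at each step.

Import duty = 60683.07 × 3% = 1820.49
VAT base = CIF + duty = 60683.07 + 1820.49 = 62503.56
Import VAT = 62503.56 × 12% = 7500.43

Import duty: USD 1820.49; import VAT: USD 7500.43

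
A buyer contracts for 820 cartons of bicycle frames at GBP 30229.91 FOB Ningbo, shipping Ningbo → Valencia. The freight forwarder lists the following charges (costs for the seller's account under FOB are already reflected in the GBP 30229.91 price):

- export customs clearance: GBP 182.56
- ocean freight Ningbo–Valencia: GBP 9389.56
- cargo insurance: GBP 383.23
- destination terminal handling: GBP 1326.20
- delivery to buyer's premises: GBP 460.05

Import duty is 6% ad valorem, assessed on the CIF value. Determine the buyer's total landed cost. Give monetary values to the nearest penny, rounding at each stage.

Total landed cost: GBP 44189.11

FOB: the seller bears costs until goods are on board at the origin port; the buyer bears freight, insurance and all costs thereafter.
Already in the invoice (seller's account under FOB): export clearance — exclude.
CIF value = FOB price + freight + insurance = 30229.91 + 9389.56 + 383.23 = 40002.70
Import duty = 40002.70 × 6% = 2400.16
Buyer bears: freight 9389.56 + insurance 383.23 + destination terminal 1326.20 + delivery 460.05 + duty 2400.16 = 13959.20
Landed cost = invoice 30229.91 + 13959.20 = 44189.11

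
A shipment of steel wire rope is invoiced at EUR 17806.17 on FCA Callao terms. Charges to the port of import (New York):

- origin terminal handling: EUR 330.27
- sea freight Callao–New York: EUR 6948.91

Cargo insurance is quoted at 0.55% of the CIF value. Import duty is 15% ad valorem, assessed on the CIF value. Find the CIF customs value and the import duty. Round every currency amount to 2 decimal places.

Let C be the CIF value. C = FCA price + pre-shipment costs + freight + 0.55% × C
C − 0.55% × C = 17806.17 + 330.27 + 6948.91
0.9945 × C = 25085.35
C = 25085.35 / 0.9945 = 25224.08
Insurance premium = 0.55% × 25224.08 = 138.73
Import duty = 25224.08 × 15% = 3783.61

CIF value: EUR 25224.08; import duty: EUR 3783.61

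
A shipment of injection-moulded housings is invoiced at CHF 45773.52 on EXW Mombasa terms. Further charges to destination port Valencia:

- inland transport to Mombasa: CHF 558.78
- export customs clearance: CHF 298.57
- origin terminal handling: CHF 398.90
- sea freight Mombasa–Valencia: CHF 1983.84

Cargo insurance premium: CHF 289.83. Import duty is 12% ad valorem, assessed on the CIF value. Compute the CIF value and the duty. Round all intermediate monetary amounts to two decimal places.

CIF value: CHF 49303.44; import duty: CHF 5916.41

CIF = EXW price + pre-shipment costs + freight + insurance
CIF = 45773.52 + 558.78 + 298.57 + 398.90 + 1983.84 + 289.83 = 49303.44
Import duty = 49303.44 × 12% = 5916.41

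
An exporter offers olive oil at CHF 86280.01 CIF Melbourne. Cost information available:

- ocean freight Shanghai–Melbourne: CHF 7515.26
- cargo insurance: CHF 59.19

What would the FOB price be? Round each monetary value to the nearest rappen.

FOB price: CHF 78705.56

From CIF to FOB, the seller no longer bears: freight, insurance.
FOB price = 86280.01 − 7515.26 − 59.19 = 78705.56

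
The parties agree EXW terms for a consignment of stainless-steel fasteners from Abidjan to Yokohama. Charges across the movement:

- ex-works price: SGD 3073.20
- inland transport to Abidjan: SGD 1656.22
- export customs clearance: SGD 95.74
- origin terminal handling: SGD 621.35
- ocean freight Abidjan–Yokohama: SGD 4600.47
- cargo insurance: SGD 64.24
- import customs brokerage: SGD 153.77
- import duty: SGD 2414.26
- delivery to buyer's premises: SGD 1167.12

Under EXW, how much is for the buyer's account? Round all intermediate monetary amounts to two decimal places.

EXW: the seller makes goods available at their premises; the buyer bears all onward costs.
Seller's account: goods 3073.20 = 3073.20
Buyer's account: inland to port 1656.22 + export clearance 95.74 + origin terminal 621.35 + freight 4600.47 + insurance 64.24 + brokerage 153.77 + duty 2414.26 + delivery 1167.12 = 10773.17

Buyer's account: SGD 10773.17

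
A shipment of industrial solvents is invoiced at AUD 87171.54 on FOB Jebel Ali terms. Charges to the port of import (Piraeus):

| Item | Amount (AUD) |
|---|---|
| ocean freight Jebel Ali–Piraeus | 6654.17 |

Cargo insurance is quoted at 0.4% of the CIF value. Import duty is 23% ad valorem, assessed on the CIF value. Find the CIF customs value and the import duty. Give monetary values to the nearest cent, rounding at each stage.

CIF value: AUD 94202.52; import duty: AUD 21666.58

Let C be the CIF value. C = FOB price + freight + 0.4% × C
C − 0.4% × C = 87171.54 + 6654.17
0.996 × C = 93825.71
C = 93825.71 / 0.996 = 94202.52
Insurance premium = 0.4% × 94202.52 = 376.81
Import duty = 94202.52 × 23% = 21666.58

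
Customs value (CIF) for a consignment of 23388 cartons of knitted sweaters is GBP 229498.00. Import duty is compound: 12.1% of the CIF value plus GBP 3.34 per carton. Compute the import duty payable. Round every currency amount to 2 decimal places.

Import duty: GBP 105885.18

Ad valorem component: 229498.00 × 12.1% = 27769.26
Specific component: 23388 × 3.34 = 78115.92
Import duty = 27769.26 + 78115.92 = 105885.18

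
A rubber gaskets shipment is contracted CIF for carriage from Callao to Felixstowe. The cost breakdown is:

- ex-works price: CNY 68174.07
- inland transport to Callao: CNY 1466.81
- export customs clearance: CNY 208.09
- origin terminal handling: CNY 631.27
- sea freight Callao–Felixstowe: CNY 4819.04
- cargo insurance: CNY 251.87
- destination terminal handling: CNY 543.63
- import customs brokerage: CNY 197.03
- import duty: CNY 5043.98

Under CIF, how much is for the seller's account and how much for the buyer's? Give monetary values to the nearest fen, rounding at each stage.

CIF: the seller pays costs through ocean freight and marine insurance to the destination port.
Seller's account: goods 68174.07 + inland to port 1466.81 + export clearance 208.09 + origin terminal 631.27 + freight 4819.04 + insurance 251.87 = 75551.15
Buyer's account: destination terminal 543.63 + brokerage 197.03 + duty 5043.98 = 5784.64

Seller: CNY 75551.15; buyer: CNY 5784.64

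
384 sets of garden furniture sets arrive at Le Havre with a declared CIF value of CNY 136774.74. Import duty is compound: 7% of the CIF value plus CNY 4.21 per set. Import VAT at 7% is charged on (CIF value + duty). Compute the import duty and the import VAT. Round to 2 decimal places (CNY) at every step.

Ad valorem component: 136774.74 × 7% = 9574.23
Specific component: 384 × 4.21 = 1616.64
Import duty = 9574.23 + 1616.64 = 11190.87
VAT base = CIF + duty = 136774.74 + 11190.87 = 147965.61
Import VAT = 147965.61 × 7% = 10357.59

Import duty: CNY 11190.87; import VAT: CNY 10357.59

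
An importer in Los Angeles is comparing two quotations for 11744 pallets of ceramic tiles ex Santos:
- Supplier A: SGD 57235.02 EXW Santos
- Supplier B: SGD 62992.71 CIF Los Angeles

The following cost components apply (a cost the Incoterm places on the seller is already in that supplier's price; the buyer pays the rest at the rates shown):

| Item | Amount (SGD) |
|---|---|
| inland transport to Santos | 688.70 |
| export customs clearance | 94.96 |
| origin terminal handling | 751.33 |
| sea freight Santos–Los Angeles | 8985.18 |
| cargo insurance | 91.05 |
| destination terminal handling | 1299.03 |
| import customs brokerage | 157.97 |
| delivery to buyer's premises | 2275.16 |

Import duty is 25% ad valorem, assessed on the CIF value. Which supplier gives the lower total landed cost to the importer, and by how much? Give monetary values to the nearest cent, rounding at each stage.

Supplier B is cheaper by SGD 6066.91

Supplier A (EXW):
CIF value = EXW price + inland to port + export clearance + origin terminal + freight + insurance = 57235.02 + 688.70 + 94.96 + 751.33 + 8985.18 + 91.05 = 67846.24
Import duty = 67846.24 × 25% = 16961.56
Buyer bears (A): 688.70 + 94.96 + 751.33 + 8985.18 + 91.05 + 1299.03 + 157.97 + 2275.16 = 14343.38
Landed cost (A) = invoice 57235.02 + 14343.38 + duty 16961.56 = 88539.96
Supplier B (CIF):
The CIF price already equals the CIF value: 62992.71
Import duty = 62992.71 × 25% = 15748.18
Buyer bears (B): 1299.03 + 157.97 + 2275.16 = 3732.16
Landed cost (B) = invoice 62992.71 + 3732.16 + duty 15748.18 = 82473.05
Difference = |88539.96 − 82473.05| = 6066.91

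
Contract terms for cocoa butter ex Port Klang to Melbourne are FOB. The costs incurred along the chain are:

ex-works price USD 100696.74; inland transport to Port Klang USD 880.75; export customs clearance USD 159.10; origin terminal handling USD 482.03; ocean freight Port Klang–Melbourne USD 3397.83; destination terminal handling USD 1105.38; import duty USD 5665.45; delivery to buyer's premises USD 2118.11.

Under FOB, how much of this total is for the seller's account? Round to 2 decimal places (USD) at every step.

FOB: the seller bears costs until goods are on board at the origin port; the buyer bears freight, insurance and all costs thereafter.
Seller's account: goods 100696.74 + inland to port 880.75 + export clearance 159.10 + origin terminal 482.03 = 102218.62
Buyer's account: freight 3397.83 + destination terminal 1105.38 + duty 5665.45 + delivery 2118.11 = 12286.77

Seller's account: USD 102218.62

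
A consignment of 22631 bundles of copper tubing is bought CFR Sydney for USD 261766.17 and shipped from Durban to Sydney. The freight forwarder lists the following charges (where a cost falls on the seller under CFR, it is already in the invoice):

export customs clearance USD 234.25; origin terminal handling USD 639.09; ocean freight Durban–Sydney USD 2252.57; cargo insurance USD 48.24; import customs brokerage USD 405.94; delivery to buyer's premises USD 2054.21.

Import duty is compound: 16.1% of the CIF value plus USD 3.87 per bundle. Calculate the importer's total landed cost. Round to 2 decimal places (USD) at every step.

CFR: the seller pays costs through ocean freight to the destination port, but not insurance.
Already in the invoice (seller's account under CFR): export clearance, origin terminal, freight — exclude.
CIF value = CFR price + insurance = 261766.17 + 48.24 = 261814.41
Ad valorem component: 261814.41 × 16.1% = 42152.12
Specific component: 22631 × 3.87 = 87581.97
Import duty = 42152.12 + 87581.97 = 129734.09
Buyer bears: insurance 48.24 + brokerage 405.94 + delivery 2054.21 + duty 129734.09 = 132242.48
Landed cost = invoice 261766.17 + 132242.48 = 394008.65

Total landed cost: USD 394008.65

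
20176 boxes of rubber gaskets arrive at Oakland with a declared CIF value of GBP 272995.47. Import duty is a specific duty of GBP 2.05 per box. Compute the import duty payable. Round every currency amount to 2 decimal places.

Import duty = 20176 × 2.05 = 41360.80

Import duty: GBP 41360.80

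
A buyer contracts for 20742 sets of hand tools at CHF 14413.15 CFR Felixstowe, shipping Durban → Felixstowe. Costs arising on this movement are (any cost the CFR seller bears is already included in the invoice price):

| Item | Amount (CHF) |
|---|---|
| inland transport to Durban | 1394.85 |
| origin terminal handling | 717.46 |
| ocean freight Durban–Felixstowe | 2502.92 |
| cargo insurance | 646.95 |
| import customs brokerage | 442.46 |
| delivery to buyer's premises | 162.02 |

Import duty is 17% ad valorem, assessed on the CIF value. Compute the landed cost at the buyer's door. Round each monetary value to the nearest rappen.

CFR: the seller pays costs through ocean freight to the destination port, but not insurance.
Already in the invoice (seller's account under CFR): inland to port, origin terminal, freight — exclude.
CIF value = CFR price + insurance = 14413.15 + 646.95 = 15060.10
Import duty = 15060.10 × 17% = 2560.22
Buyer bears: insurance 646.95 + brokerage 442.46 + delivery 162.02 + duty 2560.22 = 3811.65
Landed cost = invoice 14413.15 + 3811.65 = 18224.80

Total landed cost: CHF 18224.80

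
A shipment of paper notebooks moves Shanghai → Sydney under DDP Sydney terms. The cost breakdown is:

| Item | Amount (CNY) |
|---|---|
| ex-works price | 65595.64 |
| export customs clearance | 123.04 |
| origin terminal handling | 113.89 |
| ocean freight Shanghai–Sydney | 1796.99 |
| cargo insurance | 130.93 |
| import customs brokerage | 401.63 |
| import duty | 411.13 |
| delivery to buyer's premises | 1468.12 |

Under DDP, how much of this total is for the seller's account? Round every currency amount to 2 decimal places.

DDP: the seller bears all costs including import duty.
Seller's account: goods 65595.64 + export clearance 123.04 + origin terminal 113.89 + freight 1796.99 + insurance 130.93 + brokerage 401.63 + duty 411.13 + delivery 1468.12 = 70041.37
Buyer's account: 0.00

Seller's account: CNY 70041.37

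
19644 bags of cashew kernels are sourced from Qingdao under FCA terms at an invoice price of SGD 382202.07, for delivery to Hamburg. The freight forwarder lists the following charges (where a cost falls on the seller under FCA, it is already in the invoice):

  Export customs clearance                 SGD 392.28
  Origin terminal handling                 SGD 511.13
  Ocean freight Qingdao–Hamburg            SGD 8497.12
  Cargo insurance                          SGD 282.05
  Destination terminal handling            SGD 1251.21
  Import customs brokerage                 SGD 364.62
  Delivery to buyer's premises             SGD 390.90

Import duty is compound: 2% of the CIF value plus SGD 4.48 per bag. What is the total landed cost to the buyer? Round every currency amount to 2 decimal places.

Total landed cost: SGD 489334.07

FCA: the seller delivers export-cleared goods to the carrier; the buyer bears costs from that point.
Already in the invoice (seller's account under FCA): export clearance — exclude.
CIF value = FCA price + origin terminal + freight + insurance = 382202.07 + 511.13 + 8497.12 + 282.05 = 391492.37
Ad valorem component: 391492.37 × 2% = 7829.85
Specific component: 19644 × 4.48 = 88005.12
Import duty = 7829.85 + 88005.12 = 95834.97
Buyer bears: origin terminal 511.13 + freight 8497.12 + insurance 282.05 + destination terminal 1251.21 + brokerage 364.62 + delivery 390.90 + duty 95834.97 = 107132.00
Landed cost = invoice 382202.07 + 107132.00 = 489334.07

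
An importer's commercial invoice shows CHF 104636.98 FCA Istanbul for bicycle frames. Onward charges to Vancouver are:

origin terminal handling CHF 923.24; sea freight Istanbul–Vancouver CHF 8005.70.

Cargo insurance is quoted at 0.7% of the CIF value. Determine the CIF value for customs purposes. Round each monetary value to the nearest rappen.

CIF value: CHF 114366.49

Let C be the CIF value. C = FCA price + pre-shipment costs + freight + 0.7% × C
C − 0.7% × C = 104636.98 + 923.24 + 8005.70
0.993 × C = 113565.92
C = 113565.92 / 0.993 = 114366.49
Insurance premium = 0.7% × 114366.49 = 800.57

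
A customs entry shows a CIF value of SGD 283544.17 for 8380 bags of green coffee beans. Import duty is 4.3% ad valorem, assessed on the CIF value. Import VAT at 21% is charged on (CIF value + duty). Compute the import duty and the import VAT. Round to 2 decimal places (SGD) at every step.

Import duty = 283544.17 × 4.3% = 12192.40
VAT base = CIF + duty = 283544.17 + 12192.40 = 295736.57
Import VAT = 295736.57 × 21% = 62104.68

Import duty: SGD 12192.40; import VAT: SGD 62104.68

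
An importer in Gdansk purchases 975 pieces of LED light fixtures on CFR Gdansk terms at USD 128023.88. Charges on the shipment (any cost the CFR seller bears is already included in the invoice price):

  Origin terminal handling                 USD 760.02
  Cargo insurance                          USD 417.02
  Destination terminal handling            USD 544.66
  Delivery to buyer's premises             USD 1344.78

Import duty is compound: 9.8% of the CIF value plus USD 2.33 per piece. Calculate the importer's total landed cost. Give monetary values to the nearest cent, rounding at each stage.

CFR: the seller pays costs through ocean freight to the destination port, but not insurance.
Already in the invoice (seller's account under CFR): origin terminal — exclude.
CIF value = CFR price + insurance = 128023.88 + 417.02 = 128440.90
Ad valorem component: 128440.90 × 9.8% = 12587.21
Specific component: 975 × 2.33 = 2271.75
Import duty = 12587.21 + 2271.75 = 14858.96
Buyer bears: insurance 417.02 + destination terminal 544.66 + delivery 1344.78 + duty 14858.96 = 17165.42
Landed cost = invoice 128023.88 + 17165.42 = 145189.30

Total landed cost: USD 145189.30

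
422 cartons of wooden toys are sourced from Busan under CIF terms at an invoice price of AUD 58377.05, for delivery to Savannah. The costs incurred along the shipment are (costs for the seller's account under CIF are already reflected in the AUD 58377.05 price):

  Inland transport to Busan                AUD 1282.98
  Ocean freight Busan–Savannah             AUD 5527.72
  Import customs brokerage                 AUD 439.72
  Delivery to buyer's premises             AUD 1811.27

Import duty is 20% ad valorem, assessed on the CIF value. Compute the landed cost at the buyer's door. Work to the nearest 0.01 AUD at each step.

CIF: the seller pays costs through ocean freight and marine insurance to the destination port.
Already in the invoice (seller's account under CIF): inland to port, freight — exclude.
The CIF price already equals the CIF value: 58377.05
Import duty = 58377.05 × 20% = 11675.41
Buyer bears: brokerage 439.72 + delivery 1811.27 + duty 11675.41 = 13926.40
Landed cost = invoice 58377.05 + 13926.40 = 72303.45

Total landed cost: AUD 72303.45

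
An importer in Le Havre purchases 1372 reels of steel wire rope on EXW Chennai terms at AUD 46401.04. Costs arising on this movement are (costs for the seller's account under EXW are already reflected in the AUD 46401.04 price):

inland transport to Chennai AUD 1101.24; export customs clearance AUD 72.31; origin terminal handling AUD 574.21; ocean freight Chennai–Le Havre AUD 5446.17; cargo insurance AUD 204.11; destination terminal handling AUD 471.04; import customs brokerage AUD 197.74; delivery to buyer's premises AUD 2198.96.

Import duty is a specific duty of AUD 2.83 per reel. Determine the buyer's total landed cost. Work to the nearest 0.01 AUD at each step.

Total landed cost: AUD 60549.58

EXW: the seller makes goods available at their premises; the buyer bears all onward costs.
CIF value = EXW price + inland to port + export clearance + origin terminal + freight + insurance = 46401.04 + 1101.24 + 72.31 + 574.21 + 5446.17 + 204.11 = 53799.08
Import duty = 1372 × 2.83 = 3882.76
Buyer bears: inland to port 1101.24 + export clearance 72.31 + origin terminal 574.21 + freight 5446.17 + insurance 204.11 + destination terminal 471.04 + brokerage 197.74 + delivery 2198.96 + duty 3882.76 = 14148.54
Landed cost = invoice 46401.04 + 14148.54 = 60549.58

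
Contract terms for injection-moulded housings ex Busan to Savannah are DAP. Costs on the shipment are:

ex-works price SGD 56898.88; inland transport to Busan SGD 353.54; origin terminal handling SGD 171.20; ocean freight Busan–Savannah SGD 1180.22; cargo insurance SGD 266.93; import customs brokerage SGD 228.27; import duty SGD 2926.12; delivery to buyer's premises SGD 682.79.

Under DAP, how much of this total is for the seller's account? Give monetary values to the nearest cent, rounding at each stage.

Seller's account: SGD 59553.56

DAP: the seller bears all costs to the named destination except import duty and clearance.
Seller's account: goods 56898.88 + inland to port 353.54 + origin terminal 171.20 + freight 1180.22 + insurance 266.93 + delivery 682.79 = 59553.56
Buyer's account: brokerage 228.27 + duty 2926.12 = 3154.39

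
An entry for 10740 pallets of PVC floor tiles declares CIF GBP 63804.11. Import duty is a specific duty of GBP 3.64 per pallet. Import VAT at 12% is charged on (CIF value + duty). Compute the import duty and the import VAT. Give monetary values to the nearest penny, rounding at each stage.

Import duty = 10740 × 3.64 = 39093.60
VAT base = CIF + duty = 63804.11 + 39093.60 = 102897.71
Import VAT = 102897.71 × 12% = 12347.73

Import duty: GBP 39093.60; import VAT: GBP 12347.73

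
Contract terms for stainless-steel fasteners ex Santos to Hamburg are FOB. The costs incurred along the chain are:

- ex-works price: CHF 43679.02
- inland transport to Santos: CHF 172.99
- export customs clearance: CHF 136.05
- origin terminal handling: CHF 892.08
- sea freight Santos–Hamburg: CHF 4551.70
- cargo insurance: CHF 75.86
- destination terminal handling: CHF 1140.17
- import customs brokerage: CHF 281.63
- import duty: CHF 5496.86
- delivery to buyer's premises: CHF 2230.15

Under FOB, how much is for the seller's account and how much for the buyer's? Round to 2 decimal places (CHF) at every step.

FOB: the seller bears costs until goods are on board at the origin port; the buyer bears freight, insurance and all costs thereafter.
Seller's account: goods 43679.02 + inland to port 172.99 + export clearance 136.05 + origin terminal 892.08 = 44880.14
Buyer's account: freight 4551.70 + insurance 75.86 + destination terminal 1140.17 + brokerage 281.63 + duty 5496.86 + delivery 2230.15 = 13776.37

Seller: CHF 44880.14; buyer: CHF 13776.37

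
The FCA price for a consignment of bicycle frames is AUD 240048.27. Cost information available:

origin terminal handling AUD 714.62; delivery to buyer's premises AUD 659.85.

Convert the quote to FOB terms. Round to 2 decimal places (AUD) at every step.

FOB price: AUD 240762.89

Not relevant to the conversion: delivery — on the buyer under both terms; not part of either seller's price.
From FCA to FOB, the seller additionally bears: origin terminal.
FOB price = 240048.27 + 714.62 = 240762.89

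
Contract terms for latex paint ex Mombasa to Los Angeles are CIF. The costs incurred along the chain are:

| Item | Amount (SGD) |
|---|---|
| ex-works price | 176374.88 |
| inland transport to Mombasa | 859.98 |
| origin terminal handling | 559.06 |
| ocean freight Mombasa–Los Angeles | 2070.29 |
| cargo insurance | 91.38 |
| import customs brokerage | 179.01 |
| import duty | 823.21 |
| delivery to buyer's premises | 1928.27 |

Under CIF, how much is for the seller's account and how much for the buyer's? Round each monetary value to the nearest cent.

CIF: the seller pays costs through ocean freight and marine insurance to the destination port.
Seller's account: goods 176374.88 + inland to port 859.98 + origin terminal 559.06 + freight 2070.29 + insurance 91.38 = 179955.59
Buyer's account: brokerage 179.01 + duty 823.21 + delivery 1928.27 = 2930.49

Seller: SGD 179955.59; buyer: SGD 2930.49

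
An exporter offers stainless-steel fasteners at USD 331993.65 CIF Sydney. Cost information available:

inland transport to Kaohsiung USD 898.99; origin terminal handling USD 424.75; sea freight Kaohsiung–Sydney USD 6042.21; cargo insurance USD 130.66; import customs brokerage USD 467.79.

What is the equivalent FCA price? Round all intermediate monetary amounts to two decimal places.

FCA price: USD 325396.03

Not relevant to the conversion: inland to port — on the seller under both CIF and FCA; already in the CIF price and stays in the FCA price. brokerage — on the buyer under both terms; not part of either seller's price.
From CIF to FCA, the seller no longer bears: origin terminal, freight, insurance.
FCA price = 331993.65 − 424.75 − 6042.21 − 130.66 = 325396.03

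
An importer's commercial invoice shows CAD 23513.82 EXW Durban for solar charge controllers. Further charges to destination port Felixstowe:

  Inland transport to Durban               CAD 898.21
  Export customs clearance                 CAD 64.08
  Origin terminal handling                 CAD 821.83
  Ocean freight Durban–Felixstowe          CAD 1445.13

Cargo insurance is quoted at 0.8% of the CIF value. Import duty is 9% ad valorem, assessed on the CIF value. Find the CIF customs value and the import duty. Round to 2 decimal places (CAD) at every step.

Let C be the CIF value. C = EXW price + pre-shipment costs + freight + 0.8% × C
C − 0.8% × C = 23513.82 + 898.21 + 64.08 + 821.83 + 1445.13
0.992 × C = 26743.07
C = 26743.07 / 0.992 = 26958.74
Insurance premium = 0.8% × 26958.74 = 215.67
Import duty = 26958.74 × 9% = 2426.29

CIF value: CAD 26958.74; import duty: CAD 2426.29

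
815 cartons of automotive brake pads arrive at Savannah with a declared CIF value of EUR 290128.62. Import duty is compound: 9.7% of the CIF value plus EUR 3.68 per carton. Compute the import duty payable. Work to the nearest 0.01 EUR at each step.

Ad valorem component: 290128.62 × 9.7% = 28142.48
Specific component: 815 × 3.68 = 2999.20
Import duty = 28142.48 + 2999.20 = 31141.68

Import duty: EUR 31141.68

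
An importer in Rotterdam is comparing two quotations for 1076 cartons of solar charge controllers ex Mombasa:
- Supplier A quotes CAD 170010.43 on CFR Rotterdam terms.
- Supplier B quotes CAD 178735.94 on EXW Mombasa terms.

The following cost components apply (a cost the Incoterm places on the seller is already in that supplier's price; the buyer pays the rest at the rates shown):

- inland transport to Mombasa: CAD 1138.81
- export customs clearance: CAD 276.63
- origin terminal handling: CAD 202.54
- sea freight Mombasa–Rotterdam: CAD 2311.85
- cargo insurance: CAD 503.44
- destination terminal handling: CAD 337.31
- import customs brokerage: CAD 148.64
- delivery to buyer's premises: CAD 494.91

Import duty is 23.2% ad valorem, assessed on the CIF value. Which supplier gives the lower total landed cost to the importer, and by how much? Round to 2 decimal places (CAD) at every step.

Supplier A (CFR):
CIF value = CFR price + insurance = 170010.43 + 503.44 = 170513.87
Import duty = 170513.87 × 23.2% = 39559.22
Buyer bears (A): 503.44 + 337.31 + 148.64 + 494.91 = 1484.30
Landed cost (A) = invoice 170010.43 + 1484.30 + duty 39559.22 = 211053.95
Supplier B (EXW):
CIF value = EXW price + inland to port + export clearance + origin terminal + freight + insurance = 178735.94 + 1138.81 + 276.63 + 202.54 + 2311.85 + 503.44 = 183169.21
Import duty = 183169.21 × 23.2% = 42495.26
Buyer bears (B): 1138.81 + 276.63 + 202.54 + 2311.85 + 503.44 + 337.31 + 148.64 + 494.91 = 5414.13
Landed cost (B) = invoice 178735.94 + 5414.13 + duty 42495.26 = 226645.33
Difference = |211053.95 − 226645.33| = 15591.38

Supplier A is cheaper by CAD 15591.38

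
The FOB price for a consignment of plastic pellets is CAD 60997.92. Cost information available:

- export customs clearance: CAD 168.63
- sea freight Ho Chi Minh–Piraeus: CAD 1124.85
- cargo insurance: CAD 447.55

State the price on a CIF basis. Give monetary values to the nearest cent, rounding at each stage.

Not relevant to the conversion: export clearance — on the seller under both FOB and CIF; already in the FOB price and stays in the CIF price.
From FOB to CIF, the seller additionally bears: freight, insurance.
CIF price = 60997.92 + 1124.85 + 447.55 = 62570.32

CIF price: CAD 62570.32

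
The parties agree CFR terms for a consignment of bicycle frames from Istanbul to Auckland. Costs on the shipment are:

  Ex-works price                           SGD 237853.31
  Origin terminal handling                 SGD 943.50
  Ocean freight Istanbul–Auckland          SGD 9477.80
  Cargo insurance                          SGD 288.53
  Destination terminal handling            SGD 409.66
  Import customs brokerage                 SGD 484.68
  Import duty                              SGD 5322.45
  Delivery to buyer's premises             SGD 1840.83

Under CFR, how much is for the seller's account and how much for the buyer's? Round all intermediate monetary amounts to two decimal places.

CFR: the seller pays costs through ocean freight to the destination port, but not insurance.
Seller's account: goods 237853.31 + origin terminal 943.50 + freight 9477.80 = 248274.61
Buyer's account: insurance 288.53 + destination terminal 409.66 + brokerage 484.68 + duty 5322.45 + delivery 1840.83 = 8346.15

Seller: SGD 248274.61; buyer: SGD 8346.15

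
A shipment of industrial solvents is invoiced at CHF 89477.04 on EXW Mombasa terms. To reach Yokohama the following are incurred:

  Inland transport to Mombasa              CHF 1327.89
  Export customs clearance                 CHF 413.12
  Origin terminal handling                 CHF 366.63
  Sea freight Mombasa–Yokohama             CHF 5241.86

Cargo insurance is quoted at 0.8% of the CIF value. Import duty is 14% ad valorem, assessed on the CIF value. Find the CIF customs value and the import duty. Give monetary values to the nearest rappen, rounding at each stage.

CIF value: CHF 97607.40; import duty: CHF 13665.04

Let C be the CIF value. C = EXW price + pre-shipment costs + freight + 0.8% × C
C − 0.8% × C = 89477.04 + 1327.89 + 413.12 + 366.63 + 5241.86
0.992 × C = 96826.54
C = 96826.54 / 0.992 = 97607.40
Insurance premium = 0.8% × 97607.40 = 780.86
Import duty = 97607.40 × 14% = 13665.04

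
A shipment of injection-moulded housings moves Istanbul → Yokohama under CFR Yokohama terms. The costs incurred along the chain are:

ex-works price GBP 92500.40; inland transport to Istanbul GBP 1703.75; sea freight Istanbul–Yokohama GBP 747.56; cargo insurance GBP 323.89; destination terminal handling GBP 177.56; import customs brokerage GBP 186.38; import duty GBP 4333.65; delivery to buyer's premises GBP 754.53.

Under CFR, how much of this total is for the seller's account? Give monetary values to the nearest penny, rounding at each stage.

CFR: the seller pays costs through ocean freight to the destination port, but not insurance.
Seller's account: goods 92500.40 + inland to port 1703.75 + freight 747.56 = 94951.71
Buyer's account: insurance 323.89 + destination terminal 177.56 + brokerage 186.38 + duty 4333.65 + delivery 754.53 = 5776.01

Seller's account: GBP 94951.71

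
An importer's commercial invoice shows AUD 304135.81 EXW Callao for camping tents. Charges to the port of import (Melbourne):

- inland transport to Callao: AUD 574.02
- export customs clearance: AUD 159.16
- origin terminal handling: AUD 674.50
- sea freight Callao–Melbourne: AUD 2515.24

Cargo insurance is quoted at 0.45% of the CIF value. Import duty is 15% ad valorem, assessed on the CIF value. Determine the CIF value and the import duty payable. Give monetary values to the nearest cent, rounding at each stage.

Let C be the CIF value. C = EXW price + pre-shipment costs + freight + 0.45% × C
C − 0.45% × C = 304135.81 + 574.02 + 159.16 + 674.50 + 2515.24
0.9955 × C = 308058.73
C = 308058.73 / 0.9955 = 309451.26
Insurance premium = 0.45% × 309451.26 = 1392.53
Import duty = 309451.26 × 15% = 46417.69

CIF value: AUD 309451.26; import duty: AUD 46417.69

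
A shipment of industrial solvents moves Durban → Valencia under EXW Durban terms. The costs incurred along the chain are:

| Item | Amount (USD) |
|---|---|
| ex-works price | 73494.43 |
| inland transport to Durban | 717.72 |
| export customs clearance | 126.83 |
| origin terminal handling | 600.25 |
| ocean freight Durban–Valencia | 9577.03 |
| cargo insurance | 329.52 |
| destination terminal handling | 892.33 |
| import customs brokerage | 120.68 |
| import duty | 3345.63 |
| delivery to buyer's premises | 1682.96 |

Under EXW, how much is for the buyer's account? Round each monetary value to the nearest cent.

EXW: the seller makes goods available at their premises; the buyer bears all onward costs.
Seller's account: goods 73494.43 = 73494.43
Buyer's account: inland to port 717.72 + export clearance 126.83 + origin terminal 600.25 + freight 9577.03 + insurance 329.52 + destination terminal 892.33 + brokerage 120.68 + duty 3345.63 + delivery 1682.96 = 17392.95

Buyer's account: USD 17392.95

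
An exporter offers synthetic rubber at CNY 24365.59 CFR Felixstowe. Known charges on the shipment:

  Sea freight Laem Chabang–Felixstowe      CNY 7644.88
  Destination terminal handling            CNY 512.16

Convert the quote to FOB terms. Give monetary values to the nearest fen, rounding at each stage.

FOB price: CNY 16720.71

Not relevant to the conversion: destination terminal — on the buyer under both terms; not part of either seller's price.
From CFR to FOB, the seller no longer bears: freight.
FOB price = 24365.59 − 7644.88 = 16720.71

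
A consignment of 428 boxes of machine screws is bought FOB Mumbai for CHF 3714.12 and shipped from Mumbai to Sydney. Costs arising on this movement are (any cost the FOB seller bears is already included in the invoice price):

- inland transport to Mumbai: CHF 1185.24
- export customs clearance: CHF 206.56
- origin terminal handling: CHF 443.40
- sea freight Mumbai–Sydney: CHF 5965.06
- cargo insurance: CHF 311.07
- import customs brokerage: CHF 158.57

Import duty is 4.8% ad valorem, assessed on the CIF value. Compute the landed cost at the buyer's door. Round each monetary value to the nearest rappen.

Total landed cost: CHF 10628.35

FOB: the seller bears costs until goods are on board at the origin port; the buyer bears freight, insurance and all costs thereafter.
Already in the invoice (seller's account under FOB): inland to port, export clearance, origin terminal — exclude.
CIF value = FOB price + freight + insurance = 3714.12 + 5965.06 + 311.07 = 9990.25
Import duty = 9990.25 × 4.8% = 479.53
Buyer bears: freight 5965.06 + insurance 311.07 + brokerage 158.57 + duty 479.53 = 6914.23
Landed cost = invoice 3714.12 + 6914.23 = 10628.35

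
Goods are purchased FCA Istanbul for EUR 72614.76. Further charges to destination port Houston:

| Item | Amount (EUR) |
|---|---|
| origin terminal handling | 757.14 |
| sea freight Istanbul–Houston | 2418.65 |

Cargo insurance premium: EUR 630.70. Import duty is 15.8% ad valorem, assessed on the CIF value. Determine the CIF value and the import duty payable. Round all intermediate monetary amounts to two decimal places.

CIF value: EUR 76421.25; import duty: EUR 12074.56

CIF = FCA price + pre-shipment costs + freight + insurance
CIF = 72614.76 + 757.14 + 2418.65 + 630.70 = 76421.25
Import duty = 76421.25 × 15.8% = 12074.56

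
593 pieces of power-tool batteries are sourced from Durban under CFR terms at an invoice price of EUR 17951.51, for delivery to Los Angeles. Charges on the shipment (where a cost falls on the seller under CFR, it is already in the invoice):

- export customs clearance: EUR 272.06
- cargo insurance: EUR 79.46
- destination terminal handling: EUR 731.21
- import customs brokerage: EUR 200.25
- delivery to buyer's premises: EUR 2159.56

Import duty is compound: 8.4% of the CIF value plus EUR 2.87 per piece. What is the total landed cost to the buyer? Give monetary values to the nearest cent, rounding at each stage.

Total landed cost: EUR 24338.50

CFR: the seller pays costs through ocean freight to the destination port, but not insurance.
Already in the invoice (seller's account under CFR): export clearance — exclude.
CIF value = CFR price + insurance = 17951.51 + 79.46 = 18030.97
Ad valorem component: 18030.97 × 8.4% = 1514.60
Specific component: 593 × 2.87 = 1701.91
Import duty = 1514.60 + 1701.91 = 3216.51
Buyer bears: insurance 79.46 + destination terminal 731.21 + brokerage 200.25 + delivery 2159.56 + duty 3216.51 = 6386.99
Landed cost = invoice 17951.51 + 6386.99 = 24338.50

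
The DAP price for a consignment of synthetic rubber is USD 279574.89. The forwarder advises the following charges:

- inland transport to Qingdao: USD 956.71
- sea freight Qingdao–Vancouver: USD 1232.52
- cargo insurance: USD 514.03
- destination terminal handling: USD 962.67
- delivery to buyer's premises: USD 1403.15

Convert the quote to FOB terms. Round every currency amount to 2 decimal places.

Not relevant to the conversion: inland to port — on the seller under both DAP and FOB; already in the DAP price and stays in the FOB price.
From DAP to FOB, the seller no longer bears: freight, insurance, destination terminal, delivery.
FOB price = 279574.89 − 1232.52 − 514.03 − 962.67 − 1403.15 = 275462.52

FOB price: USD 275462.52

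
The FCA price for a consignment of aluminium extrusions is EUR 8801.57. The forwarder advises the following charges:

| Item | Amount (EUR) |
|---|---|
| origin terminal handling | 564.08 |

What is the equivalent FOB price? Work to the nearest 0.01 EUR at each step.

FOB price: EUR 9365.65

From FCA to FOB, the seller additionally bears: origin terminal.
FOB price = 8801.57 + 564.08 = 9365.65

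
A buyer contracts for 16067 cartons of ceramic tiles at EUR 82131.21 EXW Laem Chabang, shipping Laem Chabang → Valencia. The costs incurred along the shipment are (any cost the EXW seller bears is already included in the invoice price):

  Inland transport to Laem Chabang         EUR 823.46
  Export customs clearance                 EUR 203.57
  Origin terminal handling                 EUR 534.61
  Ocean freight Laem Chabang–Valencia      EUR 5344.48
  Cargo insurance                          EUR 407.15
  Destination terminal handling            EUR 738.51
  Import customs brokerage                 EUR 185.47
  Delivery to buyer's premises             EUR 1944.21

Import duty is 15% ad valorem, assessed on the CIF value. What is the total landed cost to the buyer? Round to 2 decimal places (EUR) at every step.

Total landed cost: EUR 105729.34

EXW: the seller makes goods available at their premises; the buyer bears all onward costs.
CIF value = EXW price + inland to port + export clearance + origin terminal + freight + insurance = 82131.21 + 823.46 + 203.57 + 534.61 + 5344.48 + 407.15 = 89444.48
Import duty = 89444.48 × 15% = 13416.67
Buyer bears: inland to port 823.46 + export clearance 203.57 + origin terminal 534.61 + freight 5344.48 + insurance 407.15 + destination terminal 738.51 + brokerage 185.47 + delivery 1944.21 + duty 13416.67 = 23598.13
Landed cost = invoice 82131.21 + 23598.13 = 105729.34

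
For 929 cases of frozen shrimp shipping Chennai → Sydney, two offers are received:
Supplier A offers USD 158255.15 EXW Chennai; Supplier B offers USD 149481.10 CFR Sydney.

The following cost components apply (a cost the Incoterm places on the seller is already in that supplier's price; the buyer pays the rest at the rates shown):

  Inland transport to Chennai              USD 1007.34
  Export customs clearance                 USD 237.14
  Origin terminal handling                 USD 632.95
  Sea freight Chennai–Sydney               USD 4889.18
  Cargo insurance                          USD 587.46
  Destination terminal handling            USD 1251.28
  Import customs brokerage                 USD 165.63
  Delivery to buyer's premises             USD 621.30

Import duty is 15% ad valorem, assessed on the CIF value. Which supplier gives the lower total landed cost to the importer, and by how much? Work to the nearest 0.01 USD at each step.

Supplier A (EXW):
CIF value = EXW price + inland to port + export clearance + origin terminal + freight + insurance = 158255.15 + 1007.34 + 237.14 + 632.95 + 4889.18 + 587.46 = 165609.22
Import duty = 165609.22 × 15% = 24841.38
Buyer bears (A): 1007.34 + 237.14 + 632.95 + 4889.18 + 587.46 + 1251.28 + 165.63 + 621.30 = 9392.28
Landed cost (A) = invoice 158255.15 + 9392.28 + duty 24841.38 = 192488.81
Supplier B (CFR):
CIF value = CFR price + insurance = 149481.10 + 587.46 = 150068.56
Import duty = 150068.56 × 15% = 22510.28
Buyer bears (B): 587.46 + 1251.28 + 165.63 + 621.30 = 2625.67
Landed cost (B) = invoice 149481.10 + 2625.67 + duty 22510.28 = 174617.05
Difference = |192488.81 − 174617.05| = 17871.76

Supplier B is cheaper by USD 17871.76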